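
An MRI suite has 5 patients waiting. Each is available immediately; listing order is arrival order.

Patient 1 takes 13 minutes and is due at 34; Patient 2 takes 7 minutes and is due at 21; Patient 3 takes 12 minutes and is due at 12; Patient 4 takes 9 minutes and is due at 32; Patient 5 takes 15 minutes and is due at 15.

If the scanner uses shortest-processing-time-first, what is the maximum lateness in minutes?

SPT (increasing processing time): Patient 2 Patient 4 Patient 3 Patient 1 Patient 5.
Patient 2: 0→7, due 21, lateness -14
Patient 4: 7→16, due 32, lateness -16
Patient 3: 16→28, due 12, lateness 16
Patient 1: 28→41, due 34, lateness 7
Patient 5: 41→56, due 15, lateness 41
Maximum = 41.

41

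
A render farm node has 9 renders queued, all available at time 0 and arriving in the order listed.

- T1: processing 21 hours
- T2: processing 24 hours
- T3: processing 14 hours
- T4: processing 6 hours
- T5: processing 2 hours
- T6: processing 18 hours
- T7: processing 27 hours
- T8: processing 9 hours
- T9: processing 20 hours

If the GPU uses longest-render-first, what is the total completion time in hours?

889

LPT (decreasing processing time): T7 T2 T1 T9 T6 T3 T8 T4 T5.
T7: 0→27
T2: 27→51
T1: 51→72
T9: 72→92
T6: 92→110
T3: 110→124
T8: 124→133
T4: 133→139
T5: 139→141
Sum = 27+51+72+92+110+124+133+139+141 = 889.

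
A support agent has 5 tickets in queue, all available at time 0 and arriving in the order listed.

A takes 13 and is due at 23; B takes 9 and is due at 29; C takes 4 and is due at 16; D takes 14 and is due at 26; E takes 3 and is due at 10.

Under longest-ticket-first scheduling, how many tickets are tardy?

4

LPT (decreasing processing time): D A B C E.
D: 0→14, due 26, tardiness 0
A: 14→27, due 23, tardiness 4
B: 27→36, due 29, tardiness 7
C: 36→40, due 16, tardiness 24
E: 40→43, due 10, tardiness 33
Late tickets: 4.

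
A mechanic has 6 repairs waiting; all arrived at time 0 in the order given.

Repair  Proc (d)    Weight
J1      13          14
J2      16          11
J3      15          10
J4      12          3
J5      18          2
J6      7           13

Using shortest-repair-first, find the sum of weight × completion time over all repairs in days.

SPT (increasing processing time): J6 J4 J1 J3 J2 J5.
J6: finishes 7, weight 13, w·C = 91
J4: finishes 19, weight 3, w·C = 57
J1: finishes 32, weight 14, w·C = 448
J3: finishes 47, weight 10, w·C = 470
J2: finishes 63, weight 11, w·C = 693
J5: finishes 81, weight 2, w·C = 162
Sum = 91+57+448+470+693+162 = 1921.

1921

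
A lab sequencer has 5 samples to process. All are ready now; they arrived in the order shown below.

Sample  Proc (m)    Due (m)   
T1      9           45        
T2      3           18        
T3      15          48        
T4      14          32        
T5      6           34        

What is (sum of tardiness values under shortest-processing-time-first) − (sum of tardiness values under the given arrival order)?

-22

SPT (increasing processing time): T2 T5 T1 T4 T3.
T2: 0→3, due 18, tardiness 0
T5: 3→9, due 34, tardiness 0
T1: 9→18, due 45, tardiness 0
T4: 18→32, due 32, tardiness 0
T3: 32→47, due 48, tardiness 0
Sum = 0+0+0+0+0 = 0.
FIFO (arrival order): T1 T2 T3 T4 T5.
T1: 0→9, due 45, tardiness 0
T2: 9→12, due 18, tardiness 0
T3: 12→27, due 48, tardiness 0
T4: 27→41, due 32, tardiness 9
T5: 41→47, due 34, tardiness 13
Sum = 0+0+0+9+13 = 22.
Difference = 0 − 22 = -22.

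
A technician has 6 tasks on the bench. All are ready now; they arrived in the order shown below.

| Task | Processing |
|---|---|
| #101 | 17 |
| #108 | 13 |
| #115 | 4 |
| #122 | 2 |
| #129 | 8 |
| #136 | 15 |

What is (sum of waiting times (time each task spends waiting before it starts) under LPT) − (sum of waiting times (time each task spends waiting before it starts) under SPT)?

LPT (decreasing processing time): #101 #136 #108 #129 #115 #122.
#101: waits 0, runs 0→17
#136: waits 17, runs 17→32
#108: waits 32, runs 32→45
#129: waits 45, runs 45→53
#115: waits 53, runs 53→57
#122: waits 57, runs 57→59
Sum = 0+17+32+45+53+57 = 204.
SPT (increasing processing time): #122 #115 #129 #108 #136 #101.
#122: waits 0, runs 0→2
#115: waits 2, runs 2→6
#129: waits 6, runs 6→14
#108: waits 14, runs 14→27
#136: waits 27, runs 27→42
#101: waits 42, runs 42→59
Sum = 0+2+6+14+27+42 = 91.
Difference = 204 − 91 = 113.

113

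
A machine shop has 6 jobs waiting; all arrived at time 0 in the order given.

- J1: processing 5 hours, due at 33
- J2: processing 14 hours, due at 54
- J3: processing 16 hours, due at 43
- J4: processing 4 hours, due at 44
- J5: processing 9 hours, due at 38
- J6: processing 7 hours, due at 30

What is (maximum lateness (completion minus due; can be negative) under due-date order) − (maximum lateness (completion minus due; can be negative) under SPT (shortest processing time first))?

-11

EDD (increasing due date): J6 J1 J5 J3 J4 J2.
J6: 0→7, due 30, lateness -23
J1: 7→12, due 33, lateness -21
J5: 12→21, due 38, lateness -17
J3: 21→37, due 43, lateness -6
J4: 37→41, due 44, lateness -3
J2: 41→55, due 54, lateness 1
Maximum = 1.
SPT (increasing processing time): J4 J1 J6 J5 J2 J3.
J4: 0→4, due 44, lateness -40
J1: 4→9, due 33, lateness -24
J6: 9→16, due 30, lateness -14
J5: 16→25, due 38, lateness -13
J2: 25→39, due 54, lateness -15
J3: 39→55, due 43, lateness 12
Maximum = 12.
Difference = 1 − 12 = -11.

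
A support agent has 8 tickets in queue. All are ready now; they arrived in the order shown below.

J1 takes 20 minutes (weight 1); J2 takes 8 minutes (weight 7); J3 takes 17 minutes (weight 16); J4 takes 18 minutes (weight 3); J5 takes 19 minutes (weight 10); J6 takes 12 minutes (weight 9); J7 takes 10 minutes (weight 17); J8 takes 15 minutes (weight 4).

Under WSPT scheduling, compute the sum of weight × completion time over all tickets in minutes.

2670

WSPT (decreasing weight/processing-time ratio): J7 J3 J2 J6 J5 J8 J4 J1.
J7: finishes 10, weight 17, w·C = 170
J3: finishes 27, weight 16, w·C = 432
J2: finishes 35, weight 7, w·C = 245
J6: finishes 47, weight 9, w·C = 423
J5: finishes 66, weight 10, w·C = 660
J8: finishes 81, weight 4, w·C = 324
J4: finishes 99, weight 3, w·C = 297
J1: finishes 119, weight 1, w·C = 119
Sum = 170+432+245+423+660+324+297+119 = 2670.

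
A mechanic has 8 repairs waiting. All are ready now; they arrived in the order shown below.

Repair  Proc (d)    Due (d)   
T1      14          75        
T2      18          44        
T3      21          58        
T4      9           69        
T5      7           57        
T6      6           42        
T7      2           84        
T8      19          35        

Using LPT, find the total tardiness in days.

126

LPT (decreasing processing time): T3 T8 T2 T1 T4 T5 T6 T7.
T3: 0→21, due 58, tardiness 0
T8: 21→40, due 35, tardiness 5
T2: 40→58, due 44, tardiness 14
T1: 58→72, due 75, tardiness 0
T4: 72→81, due 69, tardiness 12
T5: 81→88, due 57, tardiness 31
T6: 88→94, due 42, tardiness 52
T7: 94→96, due 84, tardiness 12
Sum = 0+5+14+0+12+31+52+12 = 126.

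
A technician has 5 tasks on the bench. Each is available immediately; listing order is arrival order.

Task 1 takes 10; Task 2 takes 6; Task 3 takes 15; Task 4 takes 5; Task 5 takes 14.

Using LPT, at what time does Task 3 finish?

15

LPT (decreasing processing time): Task 3 Task 5 Task 1 Task 2 Task 4.
Task 3: 0→15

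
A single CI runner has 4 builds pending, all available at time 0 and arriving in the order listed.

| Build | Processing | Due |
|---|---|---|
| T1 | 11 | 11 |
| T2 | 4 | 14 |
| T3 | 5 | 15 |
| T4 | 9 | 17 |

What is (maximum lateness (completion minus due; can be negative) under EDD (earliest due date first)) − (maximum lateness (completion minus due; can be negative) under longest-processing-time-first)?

EDD (increasing due date): T1 T2 T3 T4.
T1: 0→11, due 11, lateness 0
T2: 11→15, due 14, lateness 1
T3: 15→20, due 15, lateness 5
T4: 20→29, due 17, lateness 12
Maximum = 12.
LPT (decreasing processing time): T1 T4 T3 T2.
T1: 0→11, due 11, lateness 0
T4: 11→20, due 17, lateness 3
T3: 20→25, due 15, lateness 10
T2: 25→29, due 14, lateness 15
Maximum = 15.
Difference = 12 − 15 = -3.

-3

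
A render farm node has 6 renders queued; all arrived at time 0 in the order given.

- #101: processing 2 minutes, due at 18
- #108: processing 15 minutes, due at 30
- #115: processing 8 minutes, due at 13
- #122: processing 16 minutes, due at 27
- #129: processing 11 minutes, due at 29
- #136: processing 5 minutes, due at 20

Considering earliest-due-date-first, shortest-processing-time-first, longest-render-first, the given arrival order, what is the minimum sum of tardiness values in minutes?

43

EDD (increasing due date): #115 #101 #136 #122 #129 #108.
#115: 0→8, due 13, tardiness 0
#101: 8→10, due 18, tardiness 0
#136: 10→15, due 20, tardiness 0
#122: 15→31, due 27, tardiness 4
#129: 31→42, due 29, tardiness 13
#108: 42→57, due 30, tardiness 27
Sum = 0+0+0+4+13+27 = 44.
SPT (increasing processing time): #101 #136 #115 #129 #108 #122.
#101: 0→2, due 18, tardiness 0
#136: 2→7, due 20, tardiness 0
#115: 7→15, due 13, tardiness 2
#129: 15→26, due 29, tardiness 0
#108: 26→41, due 30, tardiness 11
#122: 41→57, due 27, tardiness 30
Sum = 0+0+2+0+11+30 = 43.
LPT (decreasing processing time): #122 #108 #129 #115 #136 #101.
#122: 0→16, due 27, tardiness 0
#108: 16→31, due 30, tardiness 1
#129: 31→42, due 29, tardiness 13
#115: 42→50, due 13, tardiness 37
#136: 50→55, due 20, tardiness 35
#101: 55→57, due 18, tardiness 39
Sum = 0+1+13+37+35+39 = 125.
FIFO (arrival order): #101 #108 #115 #122 #129 #136.
#101: 0→2, due 18, tardiness 0
#108: 2→17, due 30, tardiness 0
#115: 17→25, due 13, tardiness 12
#122: 25→41, due 27, tardiness 14
#129: 41→52, due 29, tardiness 23
#136: 52→57, due 20, tardiness 37
Sum = 0+0+12+14+23+37 = 86.
EDD 44, SPT 43, LPT 125, FIFO 86 → minimum 43.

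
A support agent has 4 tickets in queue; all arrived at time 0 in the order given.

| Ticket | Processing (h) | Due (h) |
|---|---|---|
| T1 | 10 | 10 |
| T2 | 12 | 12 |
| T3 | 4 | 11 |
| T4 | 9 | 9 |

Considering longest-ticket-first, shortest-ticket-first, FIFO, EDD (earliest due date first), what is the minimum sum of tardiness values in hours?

40

LPT (decreasing processing time): T2 T1 T4 T3.
T2: 0→12, due 12, tardiness 0
T1: 12→22, due 10, tardiness 12
T4: 22→31, due 9, tardiness 22
T3: 31→35, due 11, tardiness 24
Sum = 0+12+22+24 = 58.
SPT (increasing processing time): T3 T4 T1 T2.
T3: 0→4, due 11, tardiness 0
T4: 4→13, due 9, tardiness 4
T1: 13→23, due 10, tardiness 13
T2: 23→35, due 12, tardiness 23
Sum = 0+4+13+23 = 40.
FIFO (arrival order): T1 T2 T3 T4.
T1: 0→10, due 10, tardiness 0
T2: 10→22, due 12, tardiness 10
T3: 22→26, due 11, tardiness 15
T4: 26→35, due 9, tardiness 26
Sum = 0+10+15+26 = 51.
EDD (increasing due date): T4 T1 T3 T2.
T4: 0→9, due 9, tardiness 0
T1: 9→19, due 10, tardiness 9
T3: 19→23, due 11, tardiness 12
T2: 23→35, due 12, tardiness 23
Sum = 0+9+12+23 = 44.
LPT 58, SPT 40, FIFO 51, EDD 44 → minimum 40.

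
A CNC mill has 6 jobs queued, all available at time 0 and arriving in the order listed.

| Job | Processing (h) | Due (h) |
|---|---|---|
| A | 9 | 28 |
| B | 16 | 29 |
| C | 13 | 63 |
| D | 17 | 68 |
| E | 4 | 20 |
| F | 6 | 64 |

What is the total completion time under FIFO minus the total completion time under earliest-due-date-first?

50

FIFO (arrival order): A B C D E F.
A: 0→9
B: 9→25
C: 25→38
D: 38→55
E: 55→59
F: 59→65
Sum = 9+25+38+55+59+65 = 251.
EDD (increasing due date): E A B C F D.
E: 0→4
A: 4→13
B: 13→29
C: 29→42
F: 42→48
D: 48→65
Sum = 4+13+29+42+48+65 = 201.
Difference = 251 − 201 = 50.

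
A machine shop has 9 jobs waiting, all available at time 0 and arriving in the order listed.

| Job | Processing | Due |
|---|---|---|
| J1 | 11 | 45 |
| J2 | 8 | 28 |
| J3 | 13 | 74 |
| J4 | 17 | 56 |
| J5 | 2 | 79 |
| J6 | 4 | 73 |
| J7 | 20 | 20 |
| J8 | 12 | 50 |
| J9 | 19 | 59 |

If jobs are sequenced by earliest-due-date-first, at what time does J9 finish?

87

EDD (increasing due date): J7 J2 J1 J8 J4 J9 J6 J3 J5.
J7: 0→20
J2: 20→28
J1: 28→39
J8: 39→51
J4: 51→68
J9: 68→87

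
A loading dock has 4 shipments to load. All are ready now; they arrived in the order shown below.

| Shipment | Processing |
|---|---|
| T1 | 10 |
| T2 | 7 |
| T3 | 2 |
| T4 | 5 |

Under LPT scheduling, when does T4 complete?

LPT (decreasing processing time): T1 T2 T4 T3.
T1: 0→10
T2: 10→17
T4: 17→22

22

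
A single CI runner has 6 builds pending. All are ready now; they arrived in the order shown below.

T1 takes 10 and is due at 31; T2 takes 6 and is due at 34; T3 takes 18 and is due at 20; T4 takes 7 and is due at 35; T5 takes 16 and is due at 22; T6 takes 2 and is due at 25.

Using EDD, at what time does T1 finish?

EDD (increasing due date): T3 T5 T6 T1 T2 T4.
T3: 0→18
T5: 18→34
T6: 34→36
T1: 36→46

46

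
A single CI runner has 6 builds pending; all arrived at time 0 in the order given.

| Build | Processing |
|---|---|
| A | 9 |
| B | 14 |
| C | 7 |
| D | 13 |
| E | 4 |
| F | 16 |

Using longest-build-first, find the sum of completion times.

263

LPT (decreasing processing time): F B D A C E.
F: 0→16
B: 16→30
D: 30→43
A: 43→52
C: 52→59
E: 59→63
Sum = 16+30+43+52+59+63 = 263.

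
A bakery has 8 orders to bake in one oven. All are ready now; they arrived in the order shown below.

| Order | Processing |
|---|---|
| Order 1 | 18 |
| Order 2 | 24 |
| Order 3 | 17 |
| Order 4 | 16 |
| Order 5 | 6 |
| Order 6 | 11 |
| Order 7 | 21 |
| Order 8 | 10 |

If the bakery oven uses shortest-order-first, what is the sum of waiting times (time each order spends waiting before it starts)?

329

SPT (increasing processing time): Order 5 Order 8 Order 6 Order 4 Order 3 Order 1 Order 7 Order 2.
Order 5: waits 0, runs 0→6
Order 8: waits 6, runs 6→16
Order 6: waits 16, runs 16→27
Order 4: waits 27, runs 27→43
Order 3: waits 43, runs 43→60
Order 1: waits 60, runs 60→78
Order 7: waits 78, runs 78→99
Order 2: waits 99, runs 99→123
Sum = 0+6+16+27+43+60+78+99 = 329.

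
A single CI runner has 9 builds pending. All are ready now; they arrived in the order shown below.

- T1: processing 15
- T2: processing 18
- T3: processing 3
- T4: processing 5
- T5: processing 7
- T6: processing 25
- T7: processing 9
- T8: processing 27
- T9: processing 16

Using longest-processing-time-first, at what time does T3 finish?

125

LPT (decreasing processing time): T8 T6 T2 T9 T1 T7 T5 T4 T3.
T8: 0→27
T6: 27→52
T2: 52→70
T9: 70→86
T1: 86→101
T7: 101→110
T5: 110→117
T4: 117→122
T3: 122→125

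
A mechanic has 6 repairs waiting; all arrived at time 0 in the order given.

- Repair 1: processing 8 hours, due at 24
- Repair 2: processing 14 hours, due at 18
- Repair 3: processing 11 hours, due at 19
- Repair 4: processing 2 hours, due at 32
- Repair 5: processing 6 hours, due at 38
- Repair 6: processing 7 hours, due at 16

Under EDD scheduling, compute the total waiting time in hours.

142

EDD (increasing due date): Repair 6 Repair 2 Repair 3 Repair 1 Repair 4 Repair 5.
Repair 6: waits 0, runs 0→7
Repair 2: waits 7, runs 7→21
Repair 3: waits 21, runs 21→32
Repair 1: waits 32, runs 32→40
Repair 4: waits 40, runs 40→42
Repair 5: waits 42, runs 42→48
Sum = 0+7+21+32+40+42 = 142.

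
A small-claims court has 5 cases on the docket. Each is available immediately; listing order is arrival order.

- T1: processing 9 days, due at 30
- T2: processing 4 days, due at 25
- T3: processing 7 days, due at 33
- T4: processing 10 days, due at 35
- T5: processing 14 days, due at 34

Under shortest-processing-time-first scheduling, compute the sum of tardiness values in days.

10

SPT (increasing processing time): T2 T3 T1 T4 T5.
T2: 0→4, due 25, tardiness 0
T3: 4→11, due 33, tardiness 0
T1: 11→20, due 30, tardiness 0
T4: 20→30, due 35, tardiness 0
T5: 30→44, due 34, tardiness 10
Sum = 0+0+0+0+10 = 10.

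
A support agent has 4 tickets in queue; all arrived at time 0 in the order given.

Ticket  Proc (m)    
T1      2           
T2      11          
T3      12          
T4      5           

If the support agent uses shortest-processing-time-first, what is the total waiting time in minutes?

SPT (increasing processing time): T1 T4 T2 T3.
T1: waits 0, runs 0→2
T4: waits 2, runs 2→7
T2: waits 7, runs 7→18
T3: waits 18, runs 18→30
Sum = 0+2+7+18 = 27.

27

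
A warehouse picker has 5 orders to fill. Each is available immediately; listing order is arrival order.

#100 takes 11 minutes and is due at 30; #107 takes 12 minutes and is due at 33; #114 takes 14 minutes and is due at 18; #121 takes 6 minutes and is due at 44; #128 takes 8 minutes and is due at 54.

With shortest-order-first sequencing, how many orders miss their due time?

2

SPT (increasing processing time): #121 #128 #100 #107 #114.
#121: 0→6, due 44, tardiness 0
#128: 6→14, due 54, tardiness 0
#100: 14→25, due 30, tardiness 0
#107: 25→37, due 33, tardiness 4
#114: 37→51, due 18, tardiness 33
Late orders: 2.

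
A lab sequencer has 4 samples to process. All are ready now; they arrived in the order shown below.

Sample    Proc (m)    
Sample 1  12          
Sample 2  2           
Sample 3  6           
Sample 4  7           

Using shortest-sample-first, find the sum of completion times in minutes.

52

SPT (increasing processing time): Sample 2 Sample 3 Sample 4 Sample 1.
Sample 2: 0→2
Sample 3: 2→8
Sample 4: 8→15
Sample 1: 15→27
Sum = 2+8+15+27 = 52.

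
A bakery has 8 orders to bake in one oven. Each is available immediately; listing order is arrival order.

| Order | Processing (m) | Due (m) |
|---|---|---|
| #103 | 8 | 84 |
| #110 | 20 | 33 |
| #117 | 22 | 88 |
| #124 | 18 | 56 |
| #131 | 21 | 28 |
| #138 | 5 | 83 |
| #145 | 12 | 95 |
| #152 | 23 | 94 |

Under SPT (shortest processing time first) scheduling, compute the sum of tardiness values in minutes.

139

SPT (increasing processing time): #138 #103 #145 #124 #110 #131 #117 #152.
#138: 0→5, due 83, tardiness 0
#103: 5→13, due 84, tardiness 0
#145: 13→25, due 95, tardiness 0
#124: 25→43, due 56, tardiness 0
#110: 43→63, due 33, tardiness 30
#131: 63→84, due 28, tardiness 56
#117: 84→106, due 88, tardiness 18
#152: 106→129, due 94, tardiness 35
Sum = 0+0+0+0+30+56+18+35 = 139.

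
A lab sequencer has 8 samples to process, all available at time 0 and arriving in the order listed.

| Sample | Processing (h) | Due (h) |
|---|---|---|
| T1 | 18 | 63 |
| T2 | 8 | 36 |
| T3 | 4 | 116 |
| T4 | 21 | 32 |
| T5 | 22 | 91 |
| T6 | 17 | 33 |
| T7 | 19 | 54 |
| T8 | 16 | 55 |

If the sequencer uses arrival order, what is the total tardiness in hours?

FIFO (arrival order): T1 T2 T3 T4 T5 T6 T7 T8.
T1: 0→18, due 63, tardiness 0
T2: 18→26, due 36, tardiness 0
T3: 26→30, due 116, tardiness 0
T4: 30→51, due 32, tardiness 19
T5: 51→73, due 91, tardiness 0
T6: 73→90, due 33, tardiness 57
T7: 90→109, due 54, tardiness 55
T8: 109→125, due 55, tardiness 70
Sum = 0+0+0+19+0+57+55+70 = 201.

201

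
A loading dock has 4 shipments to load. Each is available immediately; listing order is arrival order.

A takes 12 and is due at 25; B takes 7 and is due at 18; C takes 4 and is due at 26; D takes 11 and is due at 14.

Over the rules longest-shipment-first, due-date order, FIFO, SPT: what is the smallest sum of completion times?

LPT (decreasing processing time): A D B C.
A: 0→12
D: 12→23
B: 23→30
C: 30→34
Sum = 12+23+30+34 = 99.
EDD (increasing due date): D B A C.
D: 0→11
B: 11→18
A: 18→30
C: 30→34
Sum = 11+18+30+34 = 93.
FIFO (arrival order): A B C D.
A: 0→12
B: 12→19
C: 19→23
D: 23→34
Sum = 12+19+23+34 = 88.
SPT (increasing processing time): C B D A.
C: 0→4
B: 4→11
D: 11→22
A: 22→34
Sum = 4+11+22+34 = 71.
LPT 99, EDD 93, FIFO 88, SPT 71 → minimum 71.

71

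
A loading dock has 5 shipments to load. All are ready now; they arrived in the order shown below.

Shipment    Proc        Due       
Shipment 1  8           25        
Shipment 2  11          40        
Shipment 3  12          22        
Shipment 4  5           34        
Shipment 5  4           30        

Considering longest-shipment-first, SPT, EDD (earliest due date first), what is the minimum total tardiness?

LPT (decreasing processing time): Shipment 3 Shipment 2 Shipment 1 Shipment 4 Shipment 5.
Shipment 3: 0→12, due 22, tardiness 0
Shipment 2: 12→23, due 40, tardiness 0
Shipment 1: 23→31, due 25, tardiness 6
Shipment 4: 31→36, due 34, tardiness 2
Shipment 5: 36→40, due 30, tardiness 10
Sum = 0+0+6+2+10 = 18.
SPT (increasing processing time): Shipment 5 Shipment 4 Shipment 1 Shipment 2 Shipment 3.
Shipment 5: 0→4, due 30, tardiness 0
Shipment 4: 4→9, due 34, tardiness 0
Shipment 1: 9→17, due 25, tardiness 0
Shipment 2: 17→28, due 40, tardiness 0
Shipment 3: 28→40, due 22, tardiness 18
Sum = 0+0+0+0+18 = 18.
EDD (increasing due date): Shipment 3 Shipment 1 Shipment 5 Shipment 4 Shipment 2.
Shipment 3: 0→12, due 22, tardiness 0
Shipment 1: 12→20, due 25, tardiness 0
Shipment 5: 20→24, due 30, tardiness 0
Shipment 4: 24→29, due 34, tardiness 0
Shipment 2: 29→40, due 40, tardiness 0
Sum = 0+0+0+0+0 = 0.
LPT 18, SPT 18, EDD 0 → minimum 0.

0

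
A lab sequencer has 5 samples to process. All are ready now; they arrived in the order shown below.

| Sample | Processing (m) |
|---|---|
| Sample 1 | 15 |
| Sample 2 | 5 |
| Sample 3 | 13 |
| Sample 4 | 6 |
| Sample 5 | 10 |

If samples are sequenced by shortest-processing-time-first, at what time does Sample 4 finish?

SPT (increasing processing time): Sample 2 Sample 4 Sample 5 Sample 3 Sample 1.
Sample 2: 0→5
Sample 4: 5→11

11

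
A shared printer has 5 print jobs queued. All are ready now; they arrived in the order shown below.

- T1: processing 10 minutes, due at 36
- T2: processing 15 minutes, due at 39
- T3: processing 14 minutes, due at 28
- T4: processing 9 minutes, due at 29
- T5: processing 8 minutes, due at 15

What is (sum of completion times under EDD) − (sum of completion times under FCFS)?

-20

EDD (increasing due date): T5 T3 T4 T1 T2.
T5: 0→8
T3: 8→22
T4: 22→31
T1: 31→41
T2: 41→56
Sum = 8+22+31+41+56 = 158.
FIFO (arrival order): T1 T2 T3 T4 T5.
T1: 0→10
T2: 10→25
T3: 25→39
T4: 39→48
T5: 48→56
Sum = 10+25+39+48+56 = 178.
Difference = 158 − 178 = -20.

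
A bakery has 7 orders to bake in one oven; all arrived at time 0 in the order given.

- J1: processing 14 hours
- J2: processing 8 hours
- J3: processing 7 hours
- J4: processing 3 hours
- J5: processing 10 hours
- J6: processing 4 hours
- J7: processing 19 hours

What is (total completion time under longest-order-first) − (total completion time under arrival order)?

81

LPT (decreasing processing time): J7 J1 J5 J2 J3 J6 J4.
J7: 0→19
J1: 19→33
J5: 33→43
J2: 43→51
J3: 51→58
J6: 58→62
J4: 62→65
Sum = 19+33+43+51+58+62+65 = 331.
FIFO (arrival order): J1 J2 J3 J4 J5 J6 J7.
J1: 0→14
J2: 14→22
J3: 22→29
J4: 29→32
J5: 32→42
J6: 42→46
J7: 46→65
Sum = 14+22+29+32+42+46+65 = 250.
Difference = 331 − 250 = 81.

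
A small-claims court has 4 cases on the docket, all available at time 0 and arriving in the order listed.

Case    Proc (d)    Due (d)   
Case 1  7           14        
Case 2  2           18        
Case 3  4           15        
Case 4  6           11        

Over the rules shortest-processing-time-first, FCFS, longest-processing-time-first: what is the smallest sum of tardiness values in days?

5

SPT (increasing processing time): Case 2 Case 3 Case 4 Case 1.
Case 2: 0→2, due 18, tardiness 0
Case 3: 2→6, due 15, tardiness 0
Case 4: 6→12, due 11, tardiness 1
Case 1: 12→19, due 14, tardiness 5
Sum = 0+0+1+5 = 6.
FIFO (arrival order): Case 1 Case 2 Case 3 Case 4.
Case 1: 0→7, due 14, tardiness 0
Case 2: 7→9, due 18, tardiness 0
Case 3: 9→13, due 15, tardiness 0
Case 4: 13→19, due 11, tardiness 8
Sum = 0+0+0+8 = 8.
LPT (decreasing processing time): Case 1 Case 4 Case 3 Case 2.
Case 1: 0→7, due 14, tardiness 0
Case 4: 7→13, due 11, tardiness 2
Case 3: 13→17, due 15, tardiness 2
Case 2: 17→19, due 18, tardiness 1
Sum = 0+2+2+1 = 5.
SPT 6, FIFO 8, LPT 5 → minimum 5.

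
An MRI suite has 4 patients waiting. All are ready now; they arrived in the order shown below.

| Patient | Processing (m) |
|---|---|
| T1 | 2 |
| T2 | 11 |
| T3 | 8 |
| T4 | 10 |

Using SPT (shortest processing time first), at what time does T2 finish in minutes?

31

SPT (increasing processing time): T1 T3 T4 T2.
T1: 0→2
T3: 2→10
T4: 10→20
T2: 20→31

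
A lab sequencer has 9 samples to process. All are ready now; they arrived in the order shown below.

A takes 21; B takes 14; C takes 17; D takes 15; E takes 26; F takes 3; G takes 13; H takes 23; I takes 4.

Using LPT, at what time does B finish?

116

LPT (decreasing processing time): E H A C D B G I F.
E: 0→26
H: 26→49
A: 49→70
C: 70→87
D: 87→102
B: 102→116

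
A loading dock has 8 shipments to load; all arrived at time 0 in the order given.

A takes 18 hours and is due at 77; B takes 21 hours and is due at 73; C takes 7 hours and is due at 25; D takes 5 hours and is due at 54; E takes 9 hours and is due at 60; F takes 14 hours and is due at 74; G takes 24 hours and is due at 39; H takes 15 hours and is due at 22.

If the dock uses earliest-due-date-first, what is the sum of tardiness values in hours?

72

EDD (increasing due date): H C G D E B F A.
H: 0→15, due 22, tardiness 0
C: 15→22, due 25, tardiness 0
G: 22→46, due 39, tardiness 7
D: 46→51, due 54, tardiness 0
E: 51→60, due 60, tardiness 0
B: 60→81, due 73, tardiness 8
F: 81→95, due 74, tardiness 21
A: 95→113, due 77, tardiness 36
Sum = 0+0+7+0+0+8+21+36 = 72.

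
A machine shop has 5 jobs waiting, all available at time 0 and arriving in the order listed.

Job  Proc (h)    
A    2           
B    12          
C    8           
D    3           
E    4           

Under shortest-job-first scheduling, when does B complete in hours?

29

SPT (increasing processing time): A D E C B.
A: 0→2
D: 2→5
E: 5→9
C: 9→17
B: 17→29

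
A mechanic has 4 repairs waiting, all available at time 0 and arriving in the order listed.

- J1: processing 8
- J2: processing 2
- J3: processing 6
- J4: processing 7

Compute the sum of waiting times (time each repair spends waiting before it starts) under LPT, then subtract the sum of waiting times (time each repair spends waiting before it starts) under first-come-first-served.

10

LPT (decreasing processing time): J1 J4 J3 J2.
J1: waits 0, runs 0→8
J4: waits 8, runs 8→15
J3: waits 15, runs 15→21
J2: waits 21, runs 21→23
Sum = 0+8+15+21 = 44.
FIFO (arrival order): J1 J2 J3 J4.
J1: waits 0, runs 0→8
J2: waits 8, runs 8→10
J3: waits 10, runs 10→16
J4: waits 16, runs 16→23
Sum = 0+8+10+16 = 34.
Difference = 44 − 34 = 10.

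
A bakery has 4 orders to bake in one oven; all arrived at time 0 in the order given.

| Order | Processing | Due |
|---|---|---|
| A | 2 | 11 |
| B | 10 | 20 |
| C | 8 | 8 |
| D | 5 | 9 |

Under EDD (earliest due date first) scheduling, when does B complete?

25

EDD (increasing due date): C D A B.
C: 0→8
D: 8→13
A: 13→15
B: 15→25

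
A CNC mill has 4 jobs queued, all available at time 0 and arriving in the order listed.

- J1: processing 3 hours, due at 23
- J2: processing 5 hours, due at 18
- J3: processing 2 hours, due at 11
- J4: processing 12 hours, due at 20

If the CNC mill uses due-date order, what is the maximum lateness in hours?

-1

EDD (increasing due date): J3 J2 J4 J1.
J3: 0→2, due 11, lateness -9
J2: 2→7, due 18, lateness -11
J4: 7→19, due 20, lateness -1
J1: 19→22, due 23, lateness -1
Maximum = -1.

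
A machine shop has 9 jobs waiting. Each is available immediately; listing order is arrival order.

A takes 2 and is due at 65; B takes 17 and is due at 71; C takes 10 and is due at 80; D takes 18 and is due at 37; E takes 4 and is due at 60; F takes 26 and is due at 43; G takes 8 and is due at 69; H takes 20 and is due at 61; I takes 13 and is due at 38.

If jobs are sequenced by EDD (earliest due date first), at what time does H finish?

EDD (increasing due date): D I F E H A G B C.
D: 0→18
I: 18→31
F: 31→57
E: 57→61
H: 61→81

81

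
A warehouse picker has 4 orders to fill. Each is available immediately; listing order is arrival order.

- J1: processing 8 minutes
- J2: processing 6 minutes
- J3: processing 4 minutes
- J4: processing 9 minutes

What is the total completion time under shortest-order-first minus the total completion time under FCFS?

-8

SPT (increasing processing time): J3 J2 J1 J4.
J3: 0→4
J2: 4→10
J1: 10→18
J4: 18→27
Sum = 4+10+18+27 = 59.
FIFO (arrival order): J1 J2 J3 J4.
J1: 0→8
J2: 8→14
J3: 14→18
J4: 18→27
Sum = 8+14+18+27 = 67.
Difference = 59 − 67 = -8.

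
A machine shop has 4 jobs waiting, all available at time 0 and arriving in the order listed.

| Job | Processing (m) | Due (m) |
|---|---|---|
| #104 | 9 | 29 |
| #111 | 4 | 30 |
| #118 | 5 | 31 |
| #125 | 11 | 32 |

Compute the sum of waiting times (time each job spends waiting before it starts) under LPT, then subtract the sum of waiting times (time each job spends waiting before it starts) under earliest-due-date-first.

LPT (decreasing processing time): #125 #104 #118 #111.
#125: waits 0, runs 0→11
#104: waits 11, runs 11→20
#118: waits 20, runs 20→25
#111: waits 25, runs 25→29
Sum = 0+11+20+25 = 56.
EDD (increasing due date): #104 #111 #118 #125.
#104: waits 0, runs 0→9
#111: waits 9, runs 9→13
#118: waits 13, runs 13→18
#125: waits 18, runs 18→29
Sum = 0+9+13+18 = 40.
Difference = 56 − 40 = 16.

16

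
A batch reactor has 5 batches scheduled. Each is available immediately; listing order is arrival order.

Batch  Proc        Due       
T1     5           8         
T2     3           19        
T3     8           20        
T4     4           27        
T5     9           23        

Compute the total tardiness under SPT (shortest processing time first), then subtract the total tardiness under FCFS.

4

SPT (increasing processing time): T2 T4 T1 T3 T5.
T2: 0→3, due 19, tardiness 0
T4: 3→7, due 27, tardiness 0
T1: 7→12, due 8, tardiness 4
T3: 12→20, due 20, tardiness 0
T5: 20→29, due 23, tardiness 6
Sum = 0+0+4+0+6 = 10.
FIFO (arrival order): T1 T2 T3 T4 T5.
T1: 0→5, due 8, tardiness 0
T2: 5→8, due 19, tardiness 0
T3: 8→16, due 20, tardiness 0
T4: 16→20, due 27, tardiness 0
T5: 20→29, due 23, tardiness 6
Sum = 0+0+0+0+6 = 6.
Difference = 10 − 6 = 4.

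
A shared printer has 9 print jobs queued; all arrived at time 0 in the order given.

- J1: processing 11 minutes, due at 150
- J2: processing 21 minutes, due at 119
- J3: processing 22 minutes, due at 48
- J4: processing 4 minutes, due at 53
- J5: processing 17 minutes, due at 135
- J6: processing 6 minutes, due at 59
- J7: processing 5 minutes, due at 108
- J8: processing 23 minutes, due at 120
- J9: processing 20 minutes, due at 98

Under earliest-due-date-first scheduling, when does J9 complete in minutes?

EDD (increasing due date): J3 J4 J6 J9 J7 J2 J8 J5 J1.
J3: 0→22
J4: 22→26
J6: 26→32
J9: 32→52

52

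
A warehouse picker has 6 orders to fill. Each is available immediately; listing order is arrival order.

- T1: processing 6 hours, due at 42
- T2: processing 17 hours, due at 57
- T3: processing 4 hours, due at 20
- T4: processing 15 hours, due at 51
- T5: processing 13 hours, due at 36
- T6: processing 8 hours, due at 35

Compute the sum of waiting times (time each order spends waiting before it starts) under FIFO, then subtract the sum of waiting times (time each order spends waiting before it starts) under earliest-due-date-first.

35

FIFO (arrival order): T1 T2 T3 T4 T5 T6.
T1: waits 0, runs 0→6
T2: waits 6, runs 6→23
T3: waits 23, runs 23→27
T4: waits 27, runs 27→42
T5: waits 42, runs 42→55
T6: waits 55, runs 55→63
Sum = 0+6+23+27+42+55 = 153.
EDD (increasing due date): T3 T6 T5 T1 T4 T2.
T3: waits 0, runs 0→4
T6: waits 4, runs 4→12
T5: waits 12, runs 12→25
T1: waits 25, runs 25→31
T4: waits 31, runs 31→46
T2: waits 46, runs 46→63
Sum = 0+4+12+25+31+46 = 118.
Difference = 153 − 118 = 35.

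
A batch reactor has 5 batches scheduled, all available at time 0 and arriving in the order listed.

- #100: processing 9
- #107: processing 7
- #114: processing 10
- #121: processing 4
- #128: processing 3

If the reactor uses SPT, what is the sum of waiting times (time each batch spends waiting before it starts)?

SPT (increasing processing time): #128 #121 #107 #100 #114.
#128: waits 0, runs 0→3
#121: waits 3, runs 3→7
#107: waits 7, runs 7→14
#100: waits 14, runs 14→23
#114: waits 23, runs 23→33
Sum = 0+3+7+14+23 = 47.

47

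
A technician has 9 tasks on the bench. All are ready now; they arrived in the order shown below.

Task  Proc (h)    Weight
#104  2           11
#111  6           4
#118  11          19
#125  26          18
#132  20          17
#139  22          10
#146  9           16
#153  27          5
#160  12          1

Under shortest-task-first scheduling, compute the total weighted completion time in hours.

5357

SPT (increasing processing time): #104 #111 #146 #118 #160 #132 #139 #125 #153.
#104: finishes 2, weight 11, w·C = 22
#111: finishes 8, weight 4, w·C = 32
#146: finishes 17, weight 16, w·C = 272
#118: finishes 28, weight 19, w·C = 532
#160: finishes 40, weight 1, w·C = 40
#132: finishes 60, weight 17, w·C = 1020
#139: finishes 82, weight 10, w·C = 820
#125: finishes 108, weight 18, w·C = 1944
#153: finishes 135, weight 5, w·C = 675
Sum = 22+32+272+532+40+1020+820+1944+675 = 5357.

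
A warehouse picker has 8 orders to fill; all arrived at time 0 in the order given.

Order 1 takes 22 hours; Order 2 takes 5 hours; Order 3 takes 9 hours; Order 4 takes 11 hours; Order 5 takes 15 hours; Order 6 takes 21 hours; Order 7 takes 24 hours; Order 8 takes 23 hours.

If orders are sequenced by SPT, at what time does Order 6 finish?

SPT (increasing processing time): Order 2 Order 3 Order 4 Order 5 Order 6 Order 1 Order 8 Order 7.
Order 2: 0→5
Order 3: 5→14
Order 4: 14→25
Order 5: 25→40
Order 6: 40→61

61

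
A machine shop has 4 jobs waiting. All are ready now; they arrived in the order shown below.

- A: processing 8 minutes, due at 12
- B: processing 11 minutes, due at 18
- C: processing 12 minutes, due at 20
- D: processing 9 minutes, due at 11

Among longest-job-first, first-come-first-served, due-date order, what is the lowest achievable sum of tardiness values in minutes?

LPT (decreasing processing time): C B D A.
C: 0→12, due 20, tardiness 0
B: 12→23, due 18, tardiness 5
D: 23→32, due 11, tardiness 21
A: 32→40, due 12, tardiness 28
Sum = 0+5+21+28 = 54.
FIFO (arrival order): A B C D.
A: 0→8, due 12, tardiness 0
B: 8→19, due 18, tardiness 1
C: 19→31, due 20, tardiness 11
D: 31→40, due 11, tardiness 29
Sum = 0+1+11+29 = 41.
EDD (increasing due date): D A B C.
D: 0→9, due 11, tardiness 0
A: 9→17, due 12, tardiness 5
B: 17→28, due 18, tardiness 10
C: 28→40, due 20, tardiness 20
Sum = 0+5+10+20 = 35.
LPT 54, FIFO 41, EDD 35 → minimum 35.

35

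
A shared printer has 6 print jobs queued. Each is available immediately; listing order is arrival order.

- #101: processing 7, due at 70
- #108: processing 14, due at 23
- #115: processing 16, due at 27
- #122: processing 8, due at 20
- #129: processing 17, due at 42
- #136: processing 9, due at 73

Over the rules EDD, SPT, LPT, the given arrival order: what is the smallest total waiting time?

EDD (increasing due date): #122 #108 #115 #129 #101 #136.
#122: waits 0, runs 0→8
#108: waits 8, runs 8→22
#115: waits 22, runs 22→38
#129: waits 38, runs 38→55
#101: waits 55, runs 55→62
#136: waits 62, runs 62→71
Sum = 0+8+22+38+55+62 = 185.
SPT (increasing processing time): #101 #122 #136 #108 #115 #129.
#101: waits 0, runs 0→7
#122: waits 7, runs 7→15
#136: waits 15, runs 15→24
#108: waits 24, runs 24→38
#115: waits 38, runs 38→54
#129: waits 54, runs 54→71
Sum = 0+7+15+24+38+54 = 138.
LPT (decreasing processing time): #129 #115 #108 #136 #122 #101.
#129: waits 0, runs 0→17
#115: waits 17, runs 17→33
#108: waits 33, runs 33→47
#136: waits 47, runs 47→56
#122: waits 56, runs 56→64
#101: waits 64, runs 64→71
Sum = 0+17+33+47+56+64 = 217.
FIFO (arrival order): #101 #108 #115 #122 #129 #136.
#101: waits 0, runs 0→7
#108: waits 7, runs 7→21
#115: waits 21, runs 21→37
#122: waits 37, runs 37→45
#129: waits 45, runs 45→62
#136: waits 62, runs 62→71
Sum = 0+7+21+37+45+62 = 172.
EDD 185, SPT 138, LPT 217, FIFO 172 → minimum 138.

138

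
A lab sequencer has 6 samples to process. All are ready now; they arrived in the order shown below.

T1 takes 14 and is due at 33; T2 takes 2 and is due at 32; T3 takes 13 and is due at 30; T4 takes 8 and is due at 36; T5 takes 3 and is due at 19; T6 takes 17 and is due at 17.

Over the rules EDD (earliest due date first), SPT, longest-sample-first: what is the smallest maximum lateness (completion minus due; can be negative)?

EDD (increasing due date): T6 T5 T3 T2 T1 T4.
T6: 0→17, due 17, lateness 0
T5: 17→20, due 19, lateness 1
T3: 20→33, due 30, lateness 3
T2: 33→35, due 32, lateness 3
T1: 35→49, due 33, lateness 16
T4: 49→57, due 36, lateness 21
Maximum = 21.
SPT (increasing processing time): T2 T5 T4 T3 T1 T6.
T2: 0→2, due 32, lateness -30
T5: 2→5, due 19, lateness -14
T4: 5→13, due 36, lateness -23
T3: 13→26, due 30, lateness -4
T1: 26→40, due 33, lateness 7
T6: 40→57, due 17, lateness 40
Maximum = 40.
LPT (decreasing processing time): T6 T1 T3 T4 T5 T2.
T6: 0→17, due 17, lateness 0
T1: 17→31, due 33, lateness -2
T3: 31→44, due 30, lateness 14
T4: 44→52, due 36, lateness 16
T5: 52→55, due 19, lateness 36
T2: 55→57, due 32, lateness 25
Maximum = 36.
EDD 21, SPT 40, LPT 36 → minimum 21.

21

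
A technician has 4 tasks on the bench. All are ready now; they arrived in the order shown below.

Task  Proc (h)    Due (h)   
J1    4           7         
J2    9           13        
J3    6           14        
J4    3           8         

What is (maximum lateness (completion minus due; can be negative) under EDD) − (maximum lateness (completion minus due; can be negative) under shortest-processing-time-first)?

EDD (increasing due date): J1 J4 J2 J3.
J1: 0→4, due 7, lateness -3
J4: 4→7, due 8, lateness -1
J2: 7→16, due 13, lateness 3
J3: 16→22, due 14, lateness 8
Maximum = 8.
SPT (increasing processing time): J4 J1 J3 J2.
J4: 0→3, due 8, lateness -5
J1: 3→7, due 7, lateness 0
J3: 7→13, due 14, lateness -1
J2: 13→22, due 13, lateness 9
Maximum = 9.
Difference = 8 − 9 = -1.

-1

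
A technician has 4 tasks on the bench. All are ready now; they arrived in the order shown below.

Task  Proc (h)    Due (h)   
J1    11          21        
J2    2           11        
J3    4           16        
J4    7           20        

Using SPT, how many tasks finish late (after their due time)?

1

SPT (increasing processing time): J2 J3 J4 J1.
J2: 0→2, due 11, tardiness 0
J3: 2→6, due 16, tardiness 0
J4: 6→13, due 20, tardiness 0
J1: 13→24, due 21, tardiness 3
Late tasks: 1.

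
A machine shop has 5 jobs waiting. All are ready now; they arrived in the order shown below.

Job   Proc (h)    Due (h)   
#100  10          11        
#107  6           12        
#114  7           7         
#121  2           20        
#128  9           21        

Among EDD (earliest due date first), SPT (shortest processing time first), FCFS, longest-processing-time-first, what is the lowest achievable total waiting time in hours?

49

EDD (increasing due date): #114 #100 #107 #121 #128.
#114: waits 0, runs 0→7
#100: waits 7, runs 7→17
#107: waits 17, runs 17→23
#121: waits 23, runs 23→25
#128: waits 25, runs 25→34
Sum = 0+7+17+23+25 = 72.
SPT (increasing processing time): #121 #107 #114 #128 #100.
#121: waits 0, runs 0→2
#107: waits 2, runs 2→8
#114: waits 8, runs 8→15
#128: waits 15, runs 15→24
#100: waits 24, runs 24→34
Sum = 0+2+8+15+24 = 49.
FIFO (arrival order): #100 #107 #114 #121 #128.
#100: waits 0, runs 0→10
#107: waits 10, runs 10→16
#114: waits 16, runs 16→23
#121: waits 23, runs 23→25
#128: waits 25, runs 25→34
Sum = 0+10+16+23+25 = 74.
LPT (decreasing processing time): #100 #128 #114 #107 #121.
#100: waits 0, runs 0→10
#128: waits 10, runs 10→19
#114: waits 19, runs 19→26
#107: waits 26, runs 26→32
#121: waits 32, runs 32→34
Sum = 0+10+19+26+32 = 87.
EDD 72, SPT 49, FIFO 74, LPT 87 → minimum 49.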